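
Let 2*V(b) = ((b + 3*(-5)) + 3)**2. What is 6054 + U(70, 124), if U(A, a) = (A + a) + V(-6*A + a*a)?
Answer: 111667816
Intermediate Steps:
V(b) = (-12 + b)**2/2 (V(b) = ((b + 3*(-5)) + 3)**2/2 = ((b - 15) + 3)**2/2 = ((-15 + b) + 3)**2/2 = (-12 + b)**2/2)
U(A, a) = A + a + (-12 + a**2 - 6*A)**2/2 (U(A, a) = (A + a) + (-12 + (-6*A + a*a))**2/2 = (A + a) + (-12 + (-6*A + a**2))**2/2 = (A + a) + (-12 + (a**2 - 6*A))**2/2 = (A + a) + (-12 + a**2 - 6*A)**2/2 = A + a + (-12 + a**2 - 6*A)**2/2)
6054 + U(70, 124) = 6054 + (70 + 124 + (12 - 1*124**2 + 6*70)**2/2) = 6054 + (70 + 124 + (12 - 1*15376 + 420)**2/2) = 6054 + (70 + 124 + (12 - 15376 + 420)**2/2) = 6054 + (70 + 124 + (1/2)*(-14944)**2) = 6054 + (70 + 124 + (1/2)*223323136) = 6054 + (70 + 124 + 111661568) = 6054 + 111661762 = 111667816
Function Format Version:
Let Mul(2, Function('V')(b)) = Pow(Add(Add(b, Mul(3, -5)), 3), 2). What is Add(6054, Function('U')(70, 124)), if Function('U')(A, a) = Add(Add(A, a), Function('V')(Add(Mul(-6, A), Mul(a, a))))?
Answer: 111667816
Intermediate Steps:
Function('V')(b) = Mul(Rational(1, 2), Pow(Add(-12, b), 2)) (Function('V')(b) = Mul(Rational(1, 2), Pow(Add(Add(b, Mul(3, -5)), 3), 2)) = Mul(Rational(1, 2), Pow(Add(Add(b, -15), 3), 2)) = Mul(Rational(1, 2), Pow(Add(Add(-15, b), 3), 2)) = Mul(Rational(1, 2), Pow(Add(-12, b), 2)))
Function('U')(A, a) = Add(A, a, Mul(Rational(1, 2), Pow(Add(-12, Pow(a, 2), Mul(-6, A)), 2))) (Function('U')(A, a) = Add(Add(A, a), Mul(Rational(1, 2), Pow(Add(-12, Add(Mul(-6, A), Mul(a, a))), 2))) = Add(Add(A, a), Mul(Rational(1, 2), Pow(Add(-12, Add(Mul(-6, A), Pow(a, 2))), 2))) = Add(Add(A, a), Mul(Rational(1, 2), Pow(Add(-12, Add(Pow(a, 2), Mul(-6, A))), 2))) = Add(Add(A, a), Mul(Rational(1, 2), Pow(Add(-12, Pow(a, 2), Mul(-6, A)), 2))) = Add(A, a, Mul(Rational(1, 2), Pow(Add(-12, Pow(a, 2), Mul(-6, A)), 2))))
Add(6054, Function('U')(70, 124)) = Add(6054, Add(70, 124, Mul(Rational(1, 2), Pow(Add(12, Mul(-1, Pow(124, 2)), Mul(6, 70)), 2)))) = Add(6054, Add(70, 124, Mul(Rational(1, 2), Pow(Add(12, Mul(-1, 15376), 420), 2)))) = Add(6054, Add(70, 124, Mul(Rational(1, 2), Pow(Add(12, -15376, 420), 2)))) = Add(6054, Add(70, 124, Mul(Rational(1, 2), Pow(-14944, 2)))) = Add(6054, Add(70, 124, Mul(Rational(1, 2), 223323136))) = Add(6054, Add(70, 124, 111661568)) = Add(6054, 111661762) = 111667816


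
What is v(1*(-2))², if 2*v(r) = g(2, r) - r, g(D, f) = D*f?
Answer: 1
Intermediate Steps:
v(r) = r/2 (v(r) = (2*r - r)/2 = r/2)
v(1*(-2))² = ((1*(-2))/2)² = ((½)*(-2))² = (-1)² = 1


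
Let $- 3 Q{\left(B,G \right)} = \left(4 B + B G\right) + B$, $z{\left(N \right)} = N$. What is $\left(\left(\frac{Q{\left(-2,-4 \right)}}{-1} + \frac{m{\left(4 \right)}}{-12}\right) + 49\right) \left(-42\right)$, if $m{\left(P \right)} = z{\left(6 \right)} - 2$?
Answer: $-2016$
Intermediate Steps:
$m{\left(P \right)} = 4$ ($m{\left(P \right)} = 6 - 2 = 4$)
$Q{\left(B,G \right)} = - \frac{5 B}{3} - \frac{B G}{3}$ ($Q{\left(B,G \right)} = - \frac{\left(4 B + B G\right) + B}{3} = - \frac{5 B + B G}{3} = - \frac{5 B}{3} - \frac{B G}{3}$)
$\left(\left(\frac{Q{\left(-2,-4 \right)}}{-1} + \frac{m{\left(4 \right)}}{-12}\right) + 49\right) \left(-42\right) = \left(\left(\frac{\left(- \frac{1}{3}\right) \left(-2\right) \left(5 - 4\right)}{-1} + \frac{4}{-12}\right) + 49\right) \left(-42\right) = \left(\left(\left(- \frac{1}{3}\right) \left(-2\right) 1 \left(-1\right) + 4 \left(- \frac{1}{12}\right)\right) + 49\right) \left(-42\right) = \left(\left(\frac{2}{3} \left(-1\right) - \frac{1}{3}\right) + 49\right) \left(-42\right) = \left(\left(- \frac{2}{3} - \frac{1}{3}\right) + 49\right) \left(-42\right) = \left(-1 + 49\right) \left(-42\right) = 48 \left(-42\right) = -2016$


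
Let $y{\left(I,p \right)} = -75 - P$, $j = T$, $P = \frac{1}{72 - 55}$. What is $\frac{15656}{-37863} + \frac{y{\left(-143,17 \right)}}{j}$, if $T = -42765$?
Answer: $- \frac{3777892364}{9175530105} \approx -0.41174$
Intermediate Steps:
$P = \frac{1}{17} \approx 0.058824$
$j = -42765$
$y{\left(I,p \right)} = - \frac{1276}{17}$ ($y{\left(I,p \right)} = -75 - \frac{1}{17} = - \frac{1276}{17}$)
$\frac{15656}{-37863} + \frac{y{\left(-143,17 \right)}}{j} = \frac{15656}{-37863} - \frac{1276}{17 \left(-42765\right)} = 15656 \left(- \frac{1}{37863}\right) - - \frac{1276}{727005} = - \frac{15656}{37863} + \frac{1276}{727005} = - \frac{3777892364}{9175530105}$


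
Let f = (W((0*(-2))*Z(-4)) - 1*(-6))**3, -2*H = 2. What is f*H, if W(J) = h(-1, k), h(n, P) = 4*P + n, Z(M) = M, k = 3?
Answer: -4913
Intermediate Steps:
H = -1 (H = -1/2*2 = -1)
h(n, P) = n + 4*P
W(J) = 11 (W(J) = -1 + 4*3 = -1 + 12 = 11)
f = 4913 (f = (11 - 1*(-6))**3 = (11 + 6)**3 = 17**3 = 4913)
f*H = 4913*(-1) = -4913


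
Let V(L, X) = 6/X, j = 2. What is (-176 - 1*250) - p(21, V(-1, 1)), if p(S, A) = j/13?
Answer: -5540/13 ≈ -426.15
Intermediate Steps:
p(S, A) = 2/13
(-176 - 1*250) - p(21, V(-1, 1)) = (-176 - 1*250) - 1*2/13 = (-176 - 250) - 2/13 = -426 - 2/13 = -5540/13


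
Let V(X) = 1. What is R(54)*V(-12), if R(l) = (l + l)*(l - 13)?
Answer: 4428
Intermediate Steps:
R(l) = 2*l*(-13 + l) (R(l) = (2*l)*(-13 + l) = 2*l*(-13 + l))
R(54)*V(-12) = (2*54*(-13 + 54))*1 = (2*54*41)*1 = 4428*1 = 4428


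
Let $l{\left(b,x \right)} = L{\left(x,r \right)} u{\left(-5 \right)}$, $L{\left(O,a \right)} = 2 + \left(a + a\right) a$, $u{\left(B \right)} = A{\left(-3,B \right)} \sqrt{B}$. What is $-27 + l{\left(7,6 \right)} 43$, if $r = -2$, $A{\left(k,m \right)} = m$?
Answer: $-27 - 2150 i \sqrt{5} \approx -27.0 - 4807.5 i$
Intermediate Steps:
$u{\left(B \right)} = B^{\frac{3}{2}}$ ($u{\left(B \right)} = B \sqrt{B} = B^{\frac{3}{2}}$)
$L{\left(O,a \right)} = 2 + 2 a^{2}$ ($L{\left(O,a \right)} = 2 + 2 a a = 2 + 2 a^{2}$)
$l{\left(b,x \right)} = - 50 i \sqrt{5}$ ($l{\left(b,x \right)} = \left(2 + 2 \left(-2\right)^{2}\right) \left(-5\right)^{\frac{3}{2}} = \left(2 + 2 \cdot 4\right) \left(- 5 i \sqrt{5}\right) = \left(2 + 8\right) \left(- 5 i \sqrt{5}\right) = 10 \left(- 5 i \sqrt{5}\right) = - 50 i \sqrt{5}$)
$-27 + l{\left(7,6 \right)} 43 = -27 + - 50 i \sqrt{5} \cdot 43 = -27 - 2150 i \sqrt{5}$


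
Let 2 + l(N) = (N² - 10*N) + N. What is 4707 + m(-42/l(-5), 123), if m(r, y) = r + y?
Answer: 164199/34 ≈ 4829.4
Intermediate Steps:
l(N) = -2 + N² - 9*N (l(N) = -2 + ((N² - 10*N) + N) = -2 + (N² - 9*N) = -2 + N² - 9*N)
4707 + m(-42/l(-5), 123) = 4707 + (-42/(-2 + (-5)² - 9*(-5)) + 123) = 4707 + (-42/(-2 + 25 + 45) + 123) = 4707 + (-42/68 + 123) = 4707 + (-42*1/68 + 123) = 4707 + (-21/34 + 123) = 4707 + 4161/34 = 164199/34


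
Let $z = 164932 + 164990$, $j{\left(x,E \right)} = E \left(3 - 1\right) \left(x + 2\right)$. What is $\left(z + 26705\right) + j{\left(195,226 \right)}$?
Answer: $445671$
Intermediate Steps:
$j{\left(x,E \right)} = E \left(4 + 2 x\right)$ ($j{\left(x,E \right)} = E 2 \left(2 + x\right) = E \left(4 + 2 x\right)$)
$z = 329922$
$\left(z + 26705\right) + j{\left(195,226 \right)} = \left(329922 + 26705\right) + 2 \cdot 226 \left(2 + 195\right) = 356627 + 2 \cdot 226 \cdot 197 = 356627 + 89044 = 445671$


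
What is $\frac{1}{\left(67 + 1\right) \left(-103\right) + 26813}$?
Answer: $\frac{1}{19809} \approx 5.0482 \cdot 10^{-5}$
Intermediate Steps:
$\frac{1}{\left(67 + 1\right) \left(-103\right) + 26813} = \frac{1}{68 \left(-103\right) + 26813} = \frac{1}{-7004 + 26813} = \frac{1}{19809}$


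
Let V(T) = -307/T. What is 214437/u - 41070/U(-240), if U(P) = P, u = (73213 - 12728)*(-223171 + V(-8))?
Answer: 147810114842897/863755316680 ≈ 171.13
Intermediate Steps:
u = -107969414585/8 (u = (73213 - 12728)*(-223171 - 307/(-8)) = 60485*(-223171 - 307*(-⅛)) = 60485*(-223171 + 307/8) = 60485*(-1785061/8) = -107969414585/8 ≈ -1.3496e+10)
214437/u - 41070/U(-240) = 214437/(-107969414585/8) - 41070/(-240) = 214437*(-8/107969414585) - 41070*(-1/240) = -1715496/107969414585 + 1369/8 = 147810114842897/863755316680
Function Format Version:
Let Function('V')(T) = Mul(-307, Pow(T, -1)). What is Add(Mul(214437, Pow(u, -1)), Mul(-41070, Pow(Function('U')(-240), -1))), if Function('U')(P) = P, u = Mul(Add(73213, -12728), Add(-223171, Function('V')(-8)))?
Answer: Rational(147810114842897, 863755316680) ≈ 171.13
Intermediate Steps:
u = Rational(-107969414585, 8) (u = Mul(Add(73213, -12728), Add(-223171, Mul(-307, Pow(-8, -1)))) = Mul(60485, Add(-223171, Mul(-307, Rational(-1, 8)))) = Mul(60485, Add(-223171, Rational(307, 8))) = Mul(60485, Rational(-1785061, 8)) = Rational(-107969414585, 8) ≈ -1.3496e+10)
Add(Mul(214437, Pow(u, -1)), Mul(-41070, Pow(Function('U')(-240), -1))) = Add(Mul(214437, Pow(Rational(-107969414585, 8), -1)), Mul(-41070, Pow(-240, -1))) = Add(Mul(214437, Rational(-8, 107969414585)), Mul(-41070, Rational(-1, 240))) = Add(Rational(-1715496, 107969414585), Rational(1369, 8)) = Rational(147810114842897, 863755316680)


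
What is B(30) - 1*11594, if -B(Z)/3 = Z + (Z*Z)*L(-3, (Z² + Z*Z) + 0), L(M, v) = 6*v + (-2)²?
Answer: -29182484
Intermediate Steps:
L(M, v) = 4 + 6*v (L(M, v) = 6*v + 4 = 4 + 6*v)
B(Z) = -3*Z - 3*Z²*(4 + 12*Z²) (B(Z) = -3*(Z + (Z*Z)*(4 + 6*((Z² + Z*Z) + 0))) = -3*(Z + Z²*(4 + 6*((Z² + Z²) + 0))) = -3*(Z + Z²*(4 + 6*(2*Z² + 0))) = -3*(Z + Z²*(4 + 6*(2*Z²))) = -3*(Z + Z²*(4 + 12*Z²)) = -3*Z - 3*Z²*(4 + 12*Z²))
B(30) - 1*11594 = 3*30*(-1 - 12*30³ - 4*30) - 1*11594 = 3*30*(-1 - 12*27000 - 120) - 11594 = 3*30*(-1 - 324000 - 120) - 11594 = 3*30*(-324121) - 11594 = -29170890 - 11594 = -29182484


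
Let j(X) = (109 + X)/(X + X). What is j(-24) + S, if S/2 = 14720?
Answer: 1413035/48 ≈ 29438.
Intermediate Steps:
S = 29440 (S = 2*14720 = 29440)
j(X) = (109 + X)/(2*X) (j(X) = (109 + X)/((2*X)) = (109 + X)*(1/(2*X)) = (109 + X)/(2*X))
j(-24) + S = (1/2)*(109 - 24)/(-24) + 29440 = (1/2)*(-1/24)*85 + 29440 = -85/48 + 29440 = 1413035/48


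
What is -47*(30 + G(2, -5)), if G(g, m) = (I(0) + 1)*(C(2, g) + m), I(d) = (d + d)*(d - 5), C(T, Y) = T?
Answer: -1269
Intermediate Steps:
I(d) = 2*d*(-5 + d) (I(d) = (2*d)*(-5 + d) = 2*d*(-5 + d))
G(g, m) = 2 + m (G(g, m) = (2*0*(-5 + 0) + 1)*(2 + m) = (2*0*(-5) + 1)*(2 + m) = (0 + 1)*(2 + m) = 1*(2 + m) = 2 + m)
-47*(30 + G(2, -5)) = -47*(30 + (2 - 5)) = -47*(30 - 3) = -47*27 = -1269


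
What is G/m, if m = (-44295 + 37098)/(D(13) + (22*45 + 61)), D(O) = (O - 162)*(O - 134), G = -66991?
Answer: 426062760/2399 ≈ 1.7760e+5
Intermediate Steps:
D(O) = (-162 + O)*(-134 + O)
m = -2399/6360 (m = (-44295 + 37098)/((21708 + 13**2 - 296*13) + (22*45 + 61)) = -7197/((21708 + 169 - 3848) + (990 + 61)) = -7197/(18029 + 1051) = -7197/19080 = -7197*1/19080 = -2399/6360 ≈ -0.37720)
G/m = -66991/(-2399/6360) = -66991*(-6360/2399) = 426062760/2399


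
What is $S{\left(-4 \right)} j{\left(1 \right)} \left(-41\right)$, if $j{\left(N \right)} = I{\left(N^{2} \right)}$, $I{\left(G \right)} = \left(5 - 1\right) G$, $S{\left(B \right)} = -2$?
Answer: $328$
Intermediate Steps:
$I{\left(G \right)} = 4 G$
$j{\left(N \right)} = 4 N^{2}$
$S{\left(-4 \right)} j{\left(1 \right)} \left(-41\right) = - 2 \cdot 4 \cdot 1^{2} \left(-41\right) = - 2 \cdot 4 \cdot 1 \left(-41\right) = \left(-2\right) 4 \left(-41\right) = \left(-8\right) \left(-41\right) = 328$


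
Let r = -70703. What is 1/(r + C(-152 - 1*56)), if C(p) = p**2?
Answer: -1/27439 ≈ -3.6444e-5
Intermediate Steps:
1/(r + C(-152 - 1*56)) = 1/(-70703 + (-152 - 1*56)**2) = 1/(-70703 + (-152 - 56)**2) = 1/(-70703 + (-208)**2) = 1/(-70703 + 43264) = 1/(-27439) = -1/27439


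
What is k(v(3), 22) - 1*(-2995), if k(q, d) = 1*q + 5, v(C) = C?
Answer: 3003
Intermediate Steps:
k(q, d) = 5 + q (k(q, d) = q + 5 = 5 + q)
k(v(3), 22) - 1*(-2995) = (5 + 3) - 1*(-2995) = 8 + 2995 = 3003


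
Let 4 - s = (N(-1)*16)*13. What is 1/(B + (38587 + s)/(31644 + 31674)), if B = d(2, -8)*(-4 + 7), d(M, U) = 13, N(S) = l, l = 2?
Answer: 21106/835859 ≈ 0.025251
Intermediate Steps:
N(S) = 2
s = -412 (s = 4 - 2*16*13 = 4 - 32*13 = 4 - 1*416 = 4 - 416 = -412)
B = 39 (B = 13*(-4 + 7) = 13*3 = 39)
1/(B + (38587 + s)/(31644 + 31674)) = 1/(39 + (38587 - 412)/(31644 + 31674)) = 1/(39 + 38175/63318) = 1/(39 + 38175*(1/63318)) = 1/(39 + 12725/21106) = 1/(835859/21106) = 21106/835859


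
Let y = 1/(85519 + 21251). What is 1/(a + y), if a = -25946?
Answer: -106770/2770254419 ≈ -3.8542e-5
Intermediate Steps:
y = 1/106770 ≈ 9.3659e-6
1/(a + y) = 1/(-25946 + 1/106770) = 1/(-2770254419/106770) = -106770/2770254419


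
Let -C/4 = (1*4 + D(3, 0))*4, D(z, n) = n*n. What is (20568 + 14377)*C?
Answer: -2236480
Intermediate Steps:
D(z, n) = n**2
C = -64 (C = -4*(1*4 + 0**2)*4 = -4*(4 + 0)*4 = -16*4 = -4*16 = -64)
(20568 + 14377)*C = (20568 + 14377)*(-64) = 34945*(-64) = -2236480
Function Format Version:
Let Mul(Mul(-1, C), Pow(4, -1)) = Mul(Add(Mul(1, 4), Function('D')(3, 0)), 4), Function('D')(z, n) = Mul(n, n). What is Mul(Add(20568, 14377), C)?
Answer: -2236480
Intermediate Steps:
Function('D')(z, n) = Pow(n, 2)
C = -64 (C = Mul(-4, Mul(Add(Mul(1, 4), Pow(0, 2)), 4)) = Mul(-4, Mul(Add(4, 0), 4)) = Mul(-4, Mul(4, 4)) = Mul(-4, 16) = -64)
Mul(Add(20568, 14377), C) = Mul(Add(20568, 14377), -64) = Mul(34945, -64) = -2236480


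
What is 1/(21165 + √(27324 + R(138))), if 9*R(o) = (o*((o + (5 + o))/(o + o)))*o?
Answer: 12699/268756648 - √265305/1343783240 ≈ 4.6868e-5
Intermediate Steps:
R(o) = o*(5/2 + o)/9 (R(o) = ((o*((o + (5 + o))/(o + o)))*o)/9 = ((o*((5 + 2*o)/((2*o))))*o)/9 = ((o*((5 + 2*o)*(1/(2*o))))*o)/9 = ((o*((5 + 2*o)/(2*o)))*o)/9 = ((5/2 + o)*o)/9 = (o*(5/2 + o))/9 = o*(5/2 + o)/9)
1/(21165 + √(27324 + R(138))) = 1/(21165 + √(27324 + (1/18)*138*(5 + 2*138))) = 1/(21165 + √(27324 + (1/18)*138*(5 + 276))) = 1/(21165 + √(27324 + (1/18)*138*281)) = 1/(21165 + √(27324 + 6463/3)) = 1/(21165 + √(88435/3)) = 1/(21165 + √265305/3)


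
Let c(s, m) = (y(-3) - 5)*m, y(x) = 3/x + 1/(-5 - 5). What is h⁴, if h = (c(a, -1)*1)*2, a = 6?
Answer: 13845841/625 ≈ 22153.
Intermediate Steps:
y(x) = -⅒ + 3/x (y(x) = 3/x + 1/(-10) = 3/x + 1*(-⅒) = 3/x - ⅒ = -⅒ + 3/x)
c(s, m) = -61*m/10 (c(s, m) = ((⅒)*(30 - 1*(-3))/(-3) - 5)*m = ((⅒)*(-⅓)*(30 + 3) - 5)*m = ((⅒)*(-⅓)*33 - 5)*m = (-11/10 - 5)*m = -61*m/10)
h = 61/5 (h = (-61/10*(-1)*1)*2 = ((61/10)*1)*2 = (61/10)*2 = 61/5 ≈ 12.200)
h⁴ = (61/5)⁴ = 13845841/625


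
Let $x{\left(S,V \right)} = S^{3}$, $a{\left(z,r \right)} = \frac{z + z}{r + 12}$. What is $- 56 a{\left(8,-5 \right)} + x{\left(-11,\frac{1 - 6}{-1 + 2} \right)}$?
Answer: $-1459$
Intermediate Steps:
$a{\left(z,r \right)} = \frac{2 z}{12 + r}$
$- 56 a{\left(8,-5 \right)} + x{\left(-11,\frac{1 - 6}{-1 + 2} \right)} = - 56 \cdot 2 \cdot 8 \frac{1}{12 - 5} + \left(-11\right)^{3} = - 56 \cdot 2 \cdot 8 \cdot \frac{1}{7} - 1331 = \left(-56\right) \frac{16}{7} - 1331 = -128 - 1331 = -1459$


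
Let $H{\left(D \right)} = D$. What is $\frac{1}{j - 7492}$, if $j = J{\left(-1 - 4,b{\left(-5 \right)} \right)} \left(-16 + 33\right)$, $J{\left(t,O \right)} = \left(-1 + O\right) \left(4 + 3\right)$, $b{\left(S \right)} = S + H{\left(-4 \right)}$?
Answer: $- \frac{1}{8682} \approx -0.00011518$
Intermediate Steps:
$b{\left(S \right)} = -4 + S$ ($b{\left(S \right)} = S - 4 = -4 + S$)
$J{\left(t,O \right)} = -7 + 7 O$ ($J{\left(t,O \right)} = \left(-1 + O\right) 7 = -7 + 7 O$)
$j = -1190$ ($j = \left(-7 + 7 \left(-4 - 5\right)\right) \left(-16 + 33\right) = \left(-7 + 7 \left(-9\right)\right) 17 = \left(-7 - 63\right) 17 = \left(-70\right) 17 = -1190$)
$\frac{1}{j - 7492} = \frac{1}{-1190 - 7492} = \frac{1}{-8682} = - \frac{1}{8682}$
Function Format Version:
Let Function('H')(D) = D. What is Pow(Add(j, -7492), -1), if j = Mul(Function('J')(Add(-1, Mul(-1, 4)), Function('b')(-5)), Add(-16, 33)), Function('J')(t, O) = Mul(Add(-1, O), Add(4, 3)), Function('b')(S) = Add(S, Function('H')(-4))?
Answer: Rational(-1, 8682) ≈ -0.00011518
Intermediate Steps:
Function('b')(S) = Add(-4, S) (Function('b')(S) = Add(S, -4) = Add(-4, S))
Function('J')(t, O) = Add(-7, Mul(7, O)) (Function('J')(t, O) = Mul(Add(-1, O), 7) = Add(-7, Mul(7, O)))
j = -1190 (j = Mul(Add(-7, Mul(7, Add(-4, -5))), Add(-16, 33)) = Mul(Add(-7, Mul(7, -9)), 17) = Mul(Add(-7, -63), 17) = Mul(-70, 17) = -1190)
Pow(Add(j, -7492), -1) = Pow(Add(-1190, -7492), -1) = Pow(-8682, -1) = Rational(-1, 8682)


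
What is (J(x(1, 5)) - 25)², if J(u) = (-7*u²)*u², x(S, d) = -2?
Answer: 18769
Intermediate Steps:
J(u) = -7*u⁴
(J(x(1, 5)) - 25)² = (-7*(-2)⁴ - 25)² = (-7*16 - 25)² = (-112 - 25)² = (-137)² = 18769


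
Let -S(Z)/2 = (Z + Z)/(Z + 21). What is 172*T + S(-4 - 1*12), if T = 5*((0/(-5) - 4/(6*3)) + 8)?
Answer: 301576/45 ≈ 6701.7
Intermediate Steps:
S(Z) = -4*Z/(21 + Z) (S(Z) = -2*(Z + Z)/(Z + 21) = -2*2*Z/(21 + Z) = -4*Z/(21 + Z))
T = 350/9 (T = 5*((0*(-⅕) - 4/18) + 8) = 5*((0 - 4*1/18) + 8) = 5*((0 - 2/9) + 8) = 5*(-2/9 + 8) = 5*(70/9) = 350/9 ≈ 38.889)
172*T + S(-4 - 1*12) = 172*(350/9) - 4*(-4 - 1*12)/(21 + (-4 - 1*12)) = 60200/9 - 4*(-4 - 12)/(21 + (-4 - 12)) = 60200/9 - 4*(-16)/(21 - 16) = 60200/9 - 4*(-16)/5 = 60200/9 - 4*(-16)*⅕ = 60200/9 + 64/5 = 301576/45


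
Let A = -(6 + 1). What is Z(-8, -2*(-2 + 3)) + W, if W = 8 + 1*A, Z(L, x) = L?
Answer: -7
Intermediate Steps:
A = -7 (A = -1*7 = -7)
W = 1 (W = 8 + 1*(-7) = 8 - 7 = 1)
Z(-8, -2*(-2 + 3)) + W = -8 + 1 = -7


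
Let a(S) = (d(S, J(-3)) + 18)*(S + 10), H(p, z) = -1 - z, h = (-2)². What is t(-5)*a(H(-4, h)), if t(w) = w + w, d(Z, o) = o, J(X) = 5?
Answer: -1150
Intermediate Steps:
h = 4
a(S) = 230 + 23*S (a(S) = (5 + 18)*(S + 10) = 23*(10 + S) = 230 + 23*S)
t(w) = 2*w
t(-5)*a(H(-4, h)) = (2*(-5))*(230 + 23*(-1 - 1*4)) = -10*(230 + 23*(-1 - 4)) = -10*(230 + 23*(-5)) = -10*(230 - 115) = -10*115 = -1150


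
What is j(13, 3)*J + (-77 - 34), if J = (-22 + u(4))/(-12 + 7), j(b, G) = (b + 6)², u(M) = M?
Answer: 5943/5 ≈ 1188.6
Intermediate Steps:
j(b, G) = (6 + b)²
J = 18/5 (J = (-22 + 4)/(-12 + 7) = -18/(-5) = -18*(-⅕) = 18/5 ≈ 3.6000)
j(13, 3)*J + (-77 - 34) = (6 + 13)²*(18/5) + (-77 - 34) = 19²*(18/5) - 111 = 361*(18/5) - 111 = 6498/5 - 111 = 5943/5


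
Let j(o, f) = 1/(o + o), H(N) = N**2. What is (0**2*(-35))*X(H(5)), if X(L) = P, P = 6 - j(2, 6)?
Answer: 0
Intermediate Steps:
j(o, f) = 1/(2*o)
P = 23/4 (P = 6 - 1/(2*2) = 6 - 1*1/4 = 6 - 1/4 = 23/4 ≈ 5.7500)
X(L) = 23/4
(0**2*(-35))*X(H(5)) = (0**2*(-35))*(23/4) = (0*(-35))*(23/4) = 0*(23/4) = 0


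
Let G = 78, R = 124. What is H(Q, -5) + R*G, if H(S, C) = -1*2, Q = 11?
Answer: 9670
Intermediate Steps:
H(S, C) = -2
H(Q, -5) + R*G = -2 + 124*78 = -2 + 9672 = 9670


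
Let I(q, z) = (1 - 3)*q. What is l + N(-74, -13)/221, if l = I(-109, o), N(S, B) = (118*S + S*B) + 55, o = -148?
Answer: 40463/221 ≈ 183.09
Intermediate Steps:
N(S, B) = 55 + 118*S + B*S (N(S, B) = (118*S + B*S) + 55 = 55 + 118*S + B*S)
I(q, z) = -2*q
l = 218 (l = -2*(-109) = 218)
l + N(-74, -13)/221 = 218 + (55 + 118*(-74) - 13*(-74))/221 = 218 + (55 - 8732 + 962)*(1/221) = 218 - 7715*1/221 = 218 - 7715/221 = 40463/221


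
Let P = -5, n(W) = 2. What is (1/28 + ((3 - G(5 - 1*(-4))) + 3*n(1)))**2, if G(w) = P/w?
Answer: 5841889/63504 ≈ 91.992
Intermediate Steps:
G(w) = -5/w
(1/28 + ((3 - G(5 - 1*(-4))) + 3*n(1)))**2 = (1/28 + ((3 - (-5)/(5 - 1*(-4))) + 3*2))**2 = (1/28 + ((3 - (-5)/(5 + 4)) + 6))**2 = (1/28 + ((3 - (-5)/9) + 6))**2 = (1/28 + ((3 - 1*(-5/9)) + 6))**2 = (1/28 + ((3 + 5/9) + 6))**2 = (1/28 + (32/9 + 6))**2 = (1/28 + 86/9)**2 = (2417/252)**2 = 5841889/63504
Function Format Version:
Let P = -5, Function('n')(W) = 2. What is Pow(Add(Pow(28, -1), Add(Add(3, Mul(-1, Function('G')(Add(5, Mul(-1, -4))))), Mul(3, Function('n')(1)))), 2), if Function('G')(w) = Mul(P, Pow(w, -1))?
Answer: Rational(5841889, 63504) ≈ 91.992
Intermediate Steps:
Function('G')(w) = Mul(-5, Pow(w, -1))
Pow(Add(Pow(28, -1), Add(Add(3, Mul(-1, Function('G')(Add(5, Mul(-1, -4))))), Mul(3, Function('n')(1)))), 2) = Pow(Add(Pow(28, -1), Add(Add(3, Mul(-1, Mul(-5, Pow(Add(5, Mul(-1, -4)), -1)))), Mul(3, 2))), 2) = Pow(Add(Rational(1, 28), Add(Add(3, Mul(-1, Mul(-5, Pow(Add(5, 4), -1)))), 6)), 2) = Pow(Add(Rational(1, 28), Add(Add(3, Mul(-1, Mul(-5, Pow(9, -1)))), 6)), 2) = Pow(Add(Rational(1, 28), Add(Add(3, Mul(-1, Mul(-5, Rational(1, 9)))), 6)), 2) = Pow(Add(Rational(1, 28), Add(Add(3, Mul(-1, Rational(-5, 9))), 6)), 2) = Pow(Add(Rational(1, 28), Add(Add(3, Rational(5, 9)), 6)), 2) = Pow(Add(Rational(1, 28), Add(Rational(32, 9), 6)), 2) = Pow(Add(Rational(1, 28), Rational(86, 9)), 2) = Pow(Rational(2417, 252), 2) = Rational(5841889, 63504)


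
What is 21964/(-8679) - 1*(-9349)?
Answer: 81118007/8679 ≈ 9346.5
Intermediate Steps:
21964/(-8679) - 1*(-9349) = 21964*(-1/8679) + 9349 = -21964/8679 + 9349 = 81118007/8679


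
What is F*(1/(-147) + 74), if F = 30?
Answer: 108770/49 ≈ 2219.8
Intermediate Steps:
F*(1/(-147) + 74) = 30*(1/(-147) + 74) = 30*(-1/147 + 74) = 30*(10877/147) = 108770/49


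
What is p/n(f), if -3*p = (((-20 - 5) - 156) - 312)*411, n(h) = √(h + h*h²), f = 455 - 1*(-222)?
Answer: 67541*√310289410/310289410 ≈ 3.8343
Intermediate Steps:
f = 677 (f = 455 + 222 = 677)
n(h) = √(h + h³)
p = 67541 (p = -(((-20 - 5) - 156) - 312)*411/3 = -((-25 - 156) - 312)*411/3 = -(-181 - 312)*411/3 = -(-493)*411/3 = -⅓*(-202623) = 67541)
p/n(f) = 67541/(√(677 + 677³)) = 67541/(√(677 + 310288733)) = 67541/(√310289410) = 67541*(√310289410/310289410) = 67541*√310289410/310289410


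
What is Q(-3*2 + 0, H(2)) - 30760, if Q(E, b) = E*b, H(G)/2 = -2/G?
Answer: -30748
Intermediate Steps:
H(G) = -4/G (H(G) = 2*(-2/G) = -4/G)
Q(-3*2 + 0, H(2)) - 30760 = (-3*2 + 0)*(-4/2) - 30760 = (-6 + 0)*(-4*½) - 30760 = -6*(-2) - 30760 = 12 - 30760 = -30748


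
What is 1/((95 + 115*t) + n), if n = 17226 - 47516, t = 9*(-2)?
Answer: -1/32265 ≈ -3.0993e-5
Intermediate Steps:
t = -18
n = -30290
1/((95 + 115*t) + n) = 1/((95 + 115*(-18)) - 30290) = 1/((95 - 2070) - 30290) = 1/(-1975 - 30290) = 1/(-32265) = -1/32265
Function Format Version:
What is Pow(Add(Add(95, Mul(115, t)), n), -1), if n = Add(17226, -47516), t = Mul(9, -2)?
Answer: Rational(-1, 32265) ≈ -3.0993e-5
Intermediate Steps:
t = -18
n = -30290
Pow(Add(Add(95, Mul(115, t)), n), -1) = Pow(Add(Add(95, Mul(115, -18)), -30290), -1) = Pow(Add(Add(95, -2070), -30290), -1) = Pow(Add(-1975, -30290), -1) = Pow(-32265, -1) = Rational(-1, 32265)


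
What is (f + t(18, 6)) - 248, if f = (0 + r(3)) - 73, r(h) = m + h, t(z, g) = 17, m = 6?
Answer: -295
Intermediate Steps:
r(h) = 6 + h
f = -64 (f = (0 + (6 + 3)) - 73 = (0 + 9) - 73 = 9 - 73 = -64)
(f + t(18, 6)) - 248 = (-64 + 17) - 248 = -47 - 248 = -295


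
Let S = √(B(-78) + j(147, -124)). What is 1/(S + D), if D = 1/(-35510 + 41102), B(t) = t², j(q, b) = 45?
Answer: -5592/191656673855 + 93811392*√681/191656673855 ≈ 0.012773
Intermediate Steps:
S = 3*√681 (S = √((-78)² + 45) = √(6084 + 45) = √6129 = 3*√681 ≈ 78.288)
D = 1/5592 ≈ 0.00017883
1/(S + D) = 1/(3*√681 + 1/5592) = 1/(1/5592 + 3*√681)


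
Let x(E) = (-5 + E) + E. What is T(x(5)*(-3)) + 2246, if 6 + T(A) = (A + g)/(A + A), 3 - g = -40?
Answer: 33586/15 ≈ 2239.1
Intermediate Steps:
g = 43 (g = 3 - 1*(-40) = 3 + 40 = 43)
x(E) = -5 + 2*E
T(A) = -6 + (43 + A)/(2*A) (T(A) = -6 + (A + 43)/(A + A) = -6 + (43 + A)/((2*A)) = -6 + (43 + A)*(1/(2*A)) = -6 + (43 + A)/(2*A))
T(x(5)*(-3)) + 2246 = (43 - 11*(-5 + 2*5)*(-3))/(2*(((-5 + 2*5)*(-3)))) + 2246 = (43 - 11*(-5 + 10)*(-3))/(2*(((-5 + 10)*(-3)))) + 2246 = (43 - 55*(-3))/(2*((5*(-3)))) + 2246 = (½)*(43 - 11*(-15))/(-15) + 2246 = (½)*(-1/15)*(43 + 165) + 2246 = (½)*(-1/15)*208 + 2246 = -104/15 + 2246 = 33586/15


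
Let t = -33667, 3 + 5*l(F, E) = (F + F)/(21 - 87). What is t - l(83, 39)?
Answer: -5554873/165 ≈ -33666.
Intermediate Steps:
l(F, E) = -⅗ - F/165 (l(F, E) = -⅗ + ((F + F)/(21 - 87))/5 = -⅗ + ((2*F)/(-66))/5 = -⅗ + ((2*F)*(-1/66))/5 = -⅗ + (-F/33)/5 = -⅗ - F/165)
t - l(83, 39) = -33667 - (-⅗ - 1/165*83) = -33667 - (-⅗ - 83/165) = -33667 - 1*(-182/165) = -33667 + 182/165 = -5554873/165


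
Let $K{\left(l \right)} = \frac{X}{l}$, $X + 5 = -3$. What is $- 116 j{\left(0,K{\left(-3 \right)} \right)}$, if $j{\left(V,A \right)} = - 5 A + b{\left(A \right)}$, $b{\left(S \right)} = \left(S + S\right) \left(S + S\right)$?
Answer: $- \frac{15776}{9} \approx -1752.9$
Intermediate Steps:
$X = -8$ ($X = -5 - 3 = -8$)
$b{\left(S \right)} = 4 S^{2}$ ($b{\left(S \right)} = 2 S 2 S = 4 S^{2}$)
$K{\left(l \right)} = - \frac{8}{l}$
$j{\left(V,A \right)} = - 5 A + 4 A^{2}$
$- 116 j{\left(0,K{\left(-3 \right)} \right)} = - 116 - \frac{8}{-3} \left(-5 + 4 \left(- \frac{8}{-3}\right)\right) = - 116 \left(-8\right) \left(- \frac{1}{3}\right) \left(-5 + 4 \left(\left(-8\right) \left(- \frac{1}{3}\right)\right)\right) = - 116 \frac{8 \left(-5 + 4 \cdot \frac{8}{3}\right)}{3} = - 116 \frac{8 \left(-5 + \frac{32}{3}\right)}{3} = - 116 \cdot \frac{8}{3} \cdot \frac{17}{3} = \left(-116\right) \frac{136}{9} = - \frac{15776}{9}$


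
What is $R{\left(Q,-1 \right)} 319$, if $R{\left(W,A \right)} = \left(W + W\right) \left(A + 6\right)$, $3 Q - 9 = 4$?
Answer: $\frac{41470}{3} \approx 13823.0$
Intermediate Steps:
$Q = \frac{13}{3}$ ($Q = 3 + \frac{1}{3} \cdot 4 = 3 + \frac{4}{3} = \frac{13}{3} \approx 4.3333$)
$R{\left(W,A \right)} = 2 W \left(6 + A\right)$
$R{\left(Q,-1 \right)} 319 = 2 \cdot \frac{13}{3} \left(6 - 1\right) 319 = 2 \cdot \frac{13}{3} \cdot 5 \cdot 319 = \frac{130}{3} \cdot 319 = \frac{41470}{3}$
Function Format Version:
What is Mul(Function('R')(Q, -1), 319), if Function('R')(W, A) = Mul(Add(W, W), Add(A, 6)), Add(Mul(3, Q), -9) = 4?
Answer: Rational(41470, 3) ≈ 13823.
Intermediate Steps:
Q = Rational(13, 3) (Q = Add(3, Mul(Rational(1, 3), 4)) = Add(3, Rational(4, 3)) = Rational(13, 3) ≈ 4.3333)
Function('R')(W, A) = Mul(2, W, Add(6, A)) (Function('R')(W, A) = Mul(Mul(2, W), Add(6, A)) = Mul(2, W, Add(6, A)))
Mul(Function('R')(Q, -1), 319) = Mul(Mul(2, Rational(13, 3), Add(6, -1)), 319) = Mul(Mul(2, Rational(13, 3), 5), 319) = Mul(Rational(130, 3), 319) = Rational(41470, 3)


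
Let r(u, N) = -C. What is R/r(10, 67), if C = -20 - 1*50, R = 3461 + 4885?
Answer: 4173/35 ≈ 119.23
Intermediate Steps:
R = 8346
C = -70 (C = -20 - 50 = -70)
r(u, N) = 70 (r(u, N) = -1*(-70) = 70)
R/r(10, 67) = 8346/70 = 8346*(1/70) = 4173/35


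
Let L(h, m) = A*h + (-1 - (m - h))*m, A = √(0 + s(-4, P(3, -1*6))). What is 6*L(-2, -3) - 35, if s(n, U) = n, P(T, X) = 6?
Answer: -35 - 24*I ≈ -35.0 - 24.0*I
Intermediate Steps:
A = 2*I (A = √(0 - 4) = √(-4) = 2*I ≈ 2.0*I)
L(h, m) = m*(-1 + h - m) + 2*I*h (L(h, m) = (2*I)*h + (-1 - (m - h))*m = 2*I*h + (-1 + (h - m))*m = 2*I*h + (-1 + h - m)*m = 2*I*h + m*(-1 + h - m) = m*(-1 + h - m) + 2*I*h)
6*L(-2, -3) - 35 = 6*(-1*(-3) - 1*(-3)² - 2*(-3) + 2*I*(-2)) - 35 = 6*(3 - 1*9 + 6 - 4*I) - 35 = 6*(3 - 9 + 6 - 4*I) - 35 = 6*(-4*I) - 35 = -24*I - 35 = -35 - 24*I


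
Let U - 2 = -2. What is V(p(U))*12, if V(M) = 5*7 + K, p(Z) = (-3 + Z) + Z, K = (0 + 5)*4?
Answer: 660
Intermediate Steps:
U = 0 (U = 2 - 2 = 0)
K = 20 (K = 5*4 = 20)
p(Z) = -3 + 2*Z
V(M) = 55 (V(M) = 5*7 + 20 = 35 + 20 = 55)
V(p(U))*12 = 55*12 = 660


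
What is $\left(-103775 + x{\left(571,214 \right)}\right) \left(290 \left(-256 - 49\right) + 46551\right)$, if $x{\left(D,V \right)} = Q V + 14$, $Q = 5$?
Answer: $4302650209$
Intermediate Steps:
$x{\left(D,V \right)} = 14 + 5 V$ ($x{\left(D,V \right)} = 5 V + 14 = 14 + 5 V$)
$\left(-103775 + x{\left(571,214 \right)}\right) \left(290 \left(-256 - 49\right) + 46551\right) = \left(-103775 + \left(14 + 5 \cdot 214\right)\right) \left(290 \left(-256 - 49\right) + 46551\right) = \left(-103775 + \left(14 + 1070\right)\right) \left(290 \left(-305\right) + 46551\right) = \left(-103775 + 1084\right) \left(-88450 + 46551\right) = \left(-102691\right) \left(-41899\right) = 4302650209$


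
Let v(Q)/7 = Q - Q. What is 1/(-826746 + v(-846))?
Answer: -1/826746 ≈ -1.2096e-6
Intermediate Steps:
v(Q) = 0 (v(Q) = 7*(Q - Q) = 7*0 = 0)
1/(-826746 + v(-846)) = 1/(-826746 + 0) = 1/(-826746) = -1/826746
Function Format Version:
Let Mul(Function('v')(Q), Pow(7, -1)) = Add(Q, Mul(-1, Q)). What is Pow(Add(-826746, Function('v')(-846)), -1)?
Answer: Rational(-1, 826746) ≈ -1.2096e-6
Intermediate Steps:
Function('v')(Q) = 0 (Function('v')(Q) = Mul(7, Add(Q, Mul(-1, Q))) = Mul(7, 0) = 0)
Pow(Add(-826746, Function('v')(-846)), -1) = Pow(Add(-826746, 0), -1) = Pow(-826746, -1) = Rational(-1, 826746)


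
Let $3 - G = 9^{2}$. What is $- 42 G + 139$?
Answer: $3415$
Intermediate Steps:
$G = -78$ ($G = 3 - 9^{2} = 3 - 81 = -78$)
$- 42 G + 139 = \left(-42\right) \left(-78\right) + 139 = 3276 + 139 = 3415$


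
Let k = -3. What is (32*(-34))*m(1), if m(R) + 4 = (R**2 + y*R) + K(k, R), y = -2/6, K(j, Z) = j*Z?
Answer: 20672/3 ≈ 6890.7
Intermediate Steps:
K(j, Z) = Z*j
y = -1/3 (y = -2*1/6 = -1/3 ≈ -0.33333)
m(R) = -4 + R**2 - 10*R/3 (m(R) = -4 + ((R**2 - R/3) + R*(-3)) = -4 + ((R**2 - R/3) - 3*R) = -4 + (R**2 - 10*R/3) = -4 + R**2 - 10*R/3)
(32*(-34))*m(1) = (32*(-34))*(-4 + 1**2 - 10/3*1) = -1088*(-4 + 1 - 10/3) = -1088*(-19/3) = 20672/3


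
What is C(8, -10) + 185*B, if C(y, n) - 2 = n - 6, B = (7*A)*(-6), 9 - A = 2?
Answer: -54404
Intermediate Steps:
A = 7 (A = 9 - 1*2 = 9 - 2 = 7)
B = -294 (B = (7*7)*(-6) = 49*(-6) = -294)
C(y, n) = -4 + n (C(y, n) = 2 + (n - 6) = 2 + (-6 + n) = -4 + n)
C(8, -10) + 185*B = (-4 - 10) + 185*(-294) = -14 - 54390 = -54404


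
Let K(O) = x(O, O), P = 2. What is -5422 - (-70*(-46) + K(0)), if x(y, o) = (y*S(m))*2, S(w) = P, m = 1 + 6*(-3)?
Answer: -8642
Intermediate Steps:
m = -17 (m = 1 - 18 = -17)
S(w) = 2
x(y, o) = 4*y (x(y, o) = (y*2)*2 = (2*y)*2 = 4*y)
K(O) = 4*O
-5422 - (-70*(-46) + K(0)) = -5422 - (-70*(-46) + 4*0) = -5422 - (3220 + 0) = -5422 - 1*3220 = -5422 - 3220 = -8642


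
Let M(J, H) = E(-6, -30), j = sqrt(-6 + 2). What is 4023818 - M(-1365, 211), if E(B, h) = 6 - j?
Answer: 4023812 + 2*I ≈ 4.0238e+6 + 2.0*I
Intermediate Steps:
j = 2*I (j = sqrt(-4) = 2*I ≈ 2.0*I)
E(B, h) = 6 - 2*I
M(J, H) = 6 - 2*I
4023818 - M(-1365, 211) = 4023818 - (6 - 2*I) = 4023818 + (-6 + 2*I) = 4023812 + 2*I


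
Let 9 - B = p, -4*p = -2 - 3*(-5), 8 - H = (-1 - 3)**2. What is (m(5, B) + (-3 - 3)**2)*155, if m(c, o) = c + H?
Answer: 5115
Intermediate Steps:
H = -8 (H = 8 - (-1 - 3)**2 = 8 - 1*(-4)**2 = 8 - 1*16 = 8 - 16 = -8)
p = -13/4 (p = -(-2 - 3*(-5))/4 = -(-2 + 15)/4 = -1/4*13 = -13/4 ≈ -3.2500)
B = 49/4 (B = 9 - 1*(-13/4) = 9 + 13/4 = 49/4 ≈ 12.250)
m(c, o) = -8 + c (m(c, o) = c - 8 = -8 + c)
(m(5, B) + (-3 - 3)**2)*155 = ((-8 + 5) + (-3 - 3)**2)*155 = (-3 + (-6)**2)*155 = (-3 + 36)*155 = 33*155 = 5115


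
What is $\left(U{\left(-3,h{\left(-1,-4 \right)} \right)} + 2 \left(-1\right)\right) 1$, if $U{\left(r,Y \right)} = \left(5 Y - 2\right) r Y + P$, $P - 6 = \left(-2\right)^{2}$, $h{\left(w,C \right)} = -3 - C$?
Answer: $-1$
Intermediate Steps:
$P = 10$ ($P = 6 + \left(-2\right)^{2} = 6 + 4 = 10$)
$U{\left(r,Y \right)} = 10 + Y r \left(-2 + 5 Y\right)$ ($U{\left(r,Y \right)} = \left(5 Y - 2\right) r Y + 10 = \left(-2 + 5 Y\right) r Y + 10 = r \left(-2 + 5 Y\right) Y + 10 = Y r \left(-2 + 5 Y\right) + 10 = 10 + Y r \left(-2 + 5 Y\right)$)
$\left(U{\left(-3,h{\left(-1,-4 \right)} \right)} + 2 \left(-1\right)\right) 1 = \left(\left(10 - 2 \left(-3 - -4\right) \left(-3\right) + 5 \left(-3\right) \left(-3 - -4\right)^{2}\right) + 2 \left(-1\right)\right) 1 = \left(\left(10 - 2 \left(-3 + 4\right) \left(-3\right) + 5 \left(-3\right) \left(-3 + 4\right)^{2}\right) - 2\right) 1 = \left(\left(10 - 2 \left(-3\right) + 5 \left(-3\right) 1^{2}\right) - 2\right) 1 = \left(\left(10 + 6 + 5 \left(-3\right) 1\right) - 2\right) 1 = \left(\left(10 + 6 - 15\right) - 2\right) 1 = \left(1 - 2\right) 1 = \left(-1\right) 1 = -1$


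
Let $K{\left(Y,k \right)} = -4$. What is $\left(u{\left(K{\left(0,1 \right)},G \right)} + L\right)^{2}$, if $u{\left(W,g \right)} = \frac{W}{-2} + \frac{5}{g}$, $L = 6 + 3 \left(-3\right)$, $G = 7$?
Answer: $\frac{4}{49} \approx 0.081633$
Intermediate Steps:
$L = -3$ ($L = 6 - 9 = -3$)
$u{\left(W,g \right)} = \frac{5}{g} - \frac{W}{2}$ ($u{\left(W,g \right)} = W \left(- \frac{1}{2}\right) + \frac{5}{g} = - \frac{W}{2} + \frac{5}{g} = \frac{5}{g} - \frac{W}{2}$)
$\left(u{\left(K{\left(0,1 \right)},G \right)} + L\right)^{2} = \left(\left(\frac{5}{7} - -2\right) - 3\right)^{2} = \left(\left(5 \cdot \frac{1}{7} + 2\right) - 3\right)^{2} = \left(\left(\frac{5}{7} + 2\right) - 3\right)^{2} = \left(\frac{19}{7} - 3\right)^{2} = \left(- \frac{2}{7}\right)^{2} = \frac{4}{49}$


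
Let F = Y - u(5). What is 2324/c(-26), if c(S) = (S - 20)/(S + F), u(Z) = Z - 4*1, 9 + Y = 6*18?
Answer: -83664/23 ≈ -3637.6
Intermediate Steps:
Y = 99 (Y = -9 + 6*18 = -9 + 108 = 99)
u(Z) = -4 + Z (u(Z) = Z - 4 = -4 + Z)
F = 98 (F = 99 - (-4 + 5) = 99 - 1*1 = 99 - 1 = 98)
c(S) = (-20 + S)/(98 + S) (c(S) = (S - 20)/(S + 98) = (-20 + S)/(98 + S))
2324/c(-26) = 2324/(((-20 - 26)/(98 - 26))) = 2324/((-46/72)) = 2324/(((1/72)*(-46))) = 2324/(-23/36) = 2324*(-36/23) = -83664/23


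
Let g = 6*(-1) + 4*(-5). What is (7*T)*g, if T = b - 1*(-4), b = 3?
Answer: -1274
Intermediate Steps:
T = 7 (T = 3 - 1*(-4) = 3 + 4 = 7)
g = -26 (g = -6 - 20 = -26)
(7*T)*g = (7*7)*(-26) = 49*(-26) = -1274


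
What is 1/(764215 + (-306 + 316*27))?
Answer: 1/772441 ≈ 1.2946e-6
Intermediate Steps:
1/(764215 + (-306 + 316*27)) = 1/(764215 + (-306 + 8532)) = 1/(764215 + 8226) = 1/772441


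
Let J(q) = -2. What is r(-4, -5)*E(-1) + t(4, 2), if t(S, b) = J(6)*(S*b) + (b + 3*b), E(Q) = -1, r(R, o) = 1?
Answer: -9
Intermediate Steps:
t(S, b) = 4*b - 2*S*b (t(S, b) = -2*S*b + (b + 3*b) = -2*S*b + 4*b = 4*b - 2*S*b)
r(-4, -5)*E(-1) + t(4, 2) = 1*(-1) + 2*2*(2 - 1*4) = -1 + 2*2*(2 - 4) = -1 + 2*2*(-2) = -1 - 8 = -9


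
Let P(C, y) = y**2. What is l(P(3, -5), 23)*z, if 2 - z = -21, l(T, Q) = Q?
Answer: 529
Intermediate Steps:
z = 23 (z = 2 - 1*(-21) = 2 + 21 = 23)
l(P(3, -5), 23)*z = 23*23 = 529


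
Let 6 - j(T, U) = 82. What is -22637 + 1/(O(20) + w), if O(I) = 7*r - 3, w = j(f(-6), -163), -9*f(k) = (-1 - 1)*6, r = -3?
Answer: -2263701/100 ≈ -22637.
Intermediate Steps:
f(k) = 4/3 (f(k) = -(-1 - 1)*6/9 = -(-2)*6/9 = -⅑*(-12) = 4/3)
j(T, U) = -76 (j(T, U) = 6 - 1*82 = 6 - 82 = -76)
w = -76
O(I) = -24 (O(I) = 7*(-3) - 3 = -21 - 3 = -24)
-22637 + 1/(O(20) + w) = -22637 + 1/(-24 - 76) = -22637 + 1/(-100) = -22637 - 1/100 = -2263701/100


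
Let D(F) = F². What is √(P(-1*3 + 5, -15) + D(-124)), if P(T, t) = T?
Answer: √15378 ≈ 124.01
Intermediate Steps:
√(P(-1*3 + 5, -15) + D(-124)) = √((-1*3 + 5) + (-124)²) = √((-3 + 5) + 15376) = √(2 + 15376) = √15378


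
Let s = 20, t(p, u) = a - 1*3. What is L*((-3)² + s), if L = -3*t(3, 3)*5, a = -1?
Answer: 1740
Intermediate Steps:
t(p, u) = -4 (t(p, u) = -1 - 1*3 = -1 - 3 = -4)
L = 60 (L = -3*(-4)*5 = 12*5 = 60)
L*((-3)² + s) = 60*((-3)² + 20) = 60*(9 + 20) = 60*29 = 1740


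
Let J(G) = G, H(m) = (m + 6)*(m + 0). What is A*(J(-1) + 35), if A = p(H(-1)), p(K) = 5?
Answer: 170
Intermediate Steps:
H(m) = m*(6 + m) (H(m) = (6 + m)*m = m*(6 + m))
A = 5
A*(J(-1) + 35) = 5*(-1 + 35) = 5*34 = 170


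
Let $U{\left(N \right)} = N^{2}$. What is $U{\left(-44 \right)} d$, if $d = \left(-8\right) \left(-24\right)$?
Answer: $371712$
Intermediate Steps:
$d = 192$
$U{\left(-44 \right)} d = \left(-44\right)^{2} \cdot 192 = 1936 \cdot 192 = 371712$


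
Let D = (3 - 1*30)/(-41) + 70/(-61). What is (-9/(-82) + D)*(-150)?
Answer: 142275/2501 ≈ 56.887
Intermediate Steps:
D = -1223/2501 (D = (3 - 30)*(-1/41) + 70*(-1/61) = -27*(-1/41) - 70/61 = 27/41 - 70/61 = -1223/2501 ≈ -0.48900)
(-9/(-82) + D)*(-150) = (-9/(-82) - 1223/2501)*(-150) = (-9*(-1/82) - 1223/2501)*(-150) = (9/82 - 1223/2501)*(-150) = -1897/5002*(-150) = 142275/2501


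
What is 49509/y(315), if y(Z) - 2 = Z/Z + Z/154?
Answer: 363066/37 ≈ 9812.6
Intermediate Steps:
y(Z) = 3 + Z/154 (y(Z) = 2 + (Z/Z + Z/154) = 2 + (1 + Z*(1/154)) = 2 + (1 + Z/154) = 3 + Z/154)
49509/y(315) = 49509/(3 + (1/154)*315) = 49509/(3 + 45/22) = 49509/(111/22) = 49509*(22/111) = 363066/37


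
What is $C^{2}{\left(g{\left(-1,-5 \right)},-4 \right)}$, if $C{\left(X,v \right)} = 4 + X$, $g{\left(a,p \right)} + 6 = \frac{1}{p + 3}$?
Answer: $\frac{25}{4} \approx 6.25$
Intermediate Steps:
$g{\left(a,p \right)} = -6 + \frac{1}{3 + p}$ ($g{\left(a,p \right)} = -6 + \frac{1}{p + 3} = -6 + \frac{1}{3 + p}$)
$C^{2}{\left(g{\left(-1,-5 \right)},-4 \right)} = \left(4 + \frac{-17 - -30}{3 - 5}\right)^{2} = \left(4 + \frac{-17 + 30}{-2}\right)^{2} = \left(4 - \frac{13}{2}\right)^{2} = \left(- \frac{5}{2}\right)^{2} = \frac{25}{4}$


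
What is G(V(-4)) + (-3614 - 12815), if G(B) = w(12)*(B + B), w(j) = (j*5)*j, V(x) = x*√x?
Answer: -16429 - 11520*I ≈ -16429.0 - 11520.0*I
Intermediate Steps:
V(x) = x^(3/2)
w(j) = 5*j² (w(j) = (5*j)*j = 5*j²)
G(B) = 1440*B (G(B) = (5*12²)*(B + B) = (5*144)*(2*B) = 720*(2*B) = 1440*B)
G(V(-4)) + (-3614 - 12815) = 1440*(-4)^(3/2) + (-3614 - 12815) = 1440*(-8*I) - 16429 = -11520*I - 16429 = -16429 - 11520*I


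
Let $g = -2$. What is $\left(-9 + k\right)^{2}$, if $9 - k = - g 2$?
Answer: $16$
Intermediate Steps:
$k = 5$ ($k = 9 - \left(-1\right) \left(-2\right) 2 = 9 - 2 \cdot 2 = 9 - 4 = 5$)
$\left(-9 + k\right)^{2} = \left(-9 + 5\right)^{2} = \left(-4\right)^{2} = 16$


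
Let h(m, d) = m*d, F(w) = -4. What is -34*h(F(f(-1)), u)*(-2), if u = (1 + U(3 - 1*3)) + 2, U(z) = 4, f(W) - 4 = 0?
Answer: -1904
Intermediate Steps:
f(W) = 4 (f(W) = 4 + 0 = 4)
u = 7 (u = (1 + 4) + 2 = 5 + 2 = 7)
h(m, d) = d*m
-34*h(F(f(-1)), u)*(-2) = -238*(-4)*(-2) = -34*(-28)*(-2) = 952*(-2) = -1904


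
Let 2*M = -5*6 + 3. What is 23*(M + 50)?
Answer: 1679/2 ≈ 839.50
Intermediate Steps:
M = -27/2 (M = (-5*6 + 3)/2 = (-30 + 3)/2 = (½)*(-27) = -27/2 ≈ -13.500)
23*(M + 50) = 23*(-27/2 + 50) = 23*(73/2) = 1679/2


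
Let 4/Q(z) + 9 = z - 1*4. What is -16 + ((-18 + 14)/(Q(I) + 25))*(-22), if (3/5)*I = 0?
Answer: -3992/321 ≈ -12.436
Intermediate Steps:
I = 0 (I = (5/3)*0 = 0)
Q(z) = 4/(-13 + z) (Q(z) = 4/(-9 + (z - 1*4)) = 4/(-9 + (z - 4)) = 4/(-9 + (-4 + z)) = 4/(-13 + z))
-16 + ((-18 + 14)/(Q(I) + 25))*(-22) = -16 + ((-18 + 14)/(4/(-13 + 0) + 25))*(-22) = -16 - 4/(4/(-13) + 25)*(-22) = -16 - 4/(4*(-1/13) + 25)*(-22) = -16 - 4/(-4/13 + 25)*(-22) = -16 - 4/321/13*(-22) = -16 - 4*13/321*(-22) = -16 - 52/321*(-22) = -16 + 1144/321 = -3992/321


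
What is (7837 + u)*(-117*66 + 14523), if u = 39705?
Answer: 323333142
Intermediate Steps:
(7837 + u)*(-117*66 + 14523) = (7837 + 39705)*(-117*66 + 14523) = 47542*(-7722 + 14523) = 47542*6801 = 323333142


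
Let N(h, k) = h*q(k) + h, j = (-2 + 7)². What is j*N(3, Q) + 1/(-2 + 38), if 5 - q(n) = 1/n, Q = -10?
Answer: 16471/36 ≈ 457.53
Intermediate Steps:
j = 25 (j = 5² = 25)
q(n) = 5 - 1/n
N(h, k) = h + h*(5 - 1/k) (N(h, k) = h*(5 - 1/k) + h = h + h*(5 - 1/k))
j*N(3, Q) + 1/(-2 + 38) = 25*(6*3 - 1*3/(-10)) + 1/(-2 + 38) = 25*(18 - 1*3*(-⅒)) + 1/36 = 25*(18 + 3/10) + 1/36 = 25*(183/10) + 1/36 = 915/2 + 1/36 = 16471/36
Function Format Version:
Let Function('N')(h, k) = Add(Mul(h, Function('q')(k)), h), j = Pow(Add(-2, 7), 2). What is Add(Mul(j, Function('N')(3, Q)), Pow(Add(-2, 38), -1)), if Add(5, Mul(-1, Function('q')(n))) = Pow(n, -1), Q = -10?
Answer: Rational(16471, 36) ≈ 457.53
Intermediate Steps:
j = 25 (j = Pow(5, 2) = 25)
Function('q')(n) = Add(5, Mul(-1, Pow(n, -1)))
Function('N')(h, k) = Add(h, Mul(h, Add(5, Mul(-1, Pow(k, -1))))) (Function('N')(h, k) = Add(Mul(h, Add(5, Mul(-1, Pow(k, -1)))), h) = Add(h, Mul(h, Add(5, Mul(-1, Pow(k, -1))))))
Add(Mul(j, Function('N')(3, Q)), Pow(Add(-2, 38), -1)) = Add(Mul(25, Add(Mul(6, 3), Mul(-1, 3, Pow(-10, -1)))), Pow(Add(-2, 38), -1)) = Add(Mul(25, Add(18, Mul(-1, 3, Rational(-1, 10)))), Pow(36, -1)) = Add(Mul(25, Add(18, Rational(3, 10))), Rational(1, 36)) = Add(Mul(25, Rational(183, 10)), Rational(1, 36)) = Add(Rational(915, 2), Rational(1, 36)) = Rational(16471, 36)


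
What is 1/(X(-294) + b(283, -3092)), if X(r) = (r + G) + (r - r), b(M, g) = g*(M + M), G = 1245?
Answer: -1/1749121 ≈ -5.7172e-7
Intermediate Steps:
b(M, g) = 2*M*g (b(M, g) = g*(2*M) = 2*M*g)
X(r) = 1245 + r (X(r) = (r + 1245) + (r - r) = (1245 + r) + 0 = 1245 + r)
1/(X(-294) + b(283, -3092)) = 1/((1245 - 294) + 2*283*(-3092)) = 1/(951 - 1750072) = 1/(-1749121) = -1/1749121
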